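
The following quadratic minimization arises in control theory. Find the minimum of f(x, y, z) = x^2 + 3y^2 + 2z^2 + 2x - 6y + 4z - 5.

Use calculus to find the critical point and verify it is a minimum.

f(x,y,z) = x^2 + 3y^2 + 2z^2 + 2x - 6y + 4z - 5
df/dx = 2x + (2) = 0 => x = -1
df/dy = 6y + (-6) = 0 => y = 1
df/dz = 4z + (4) = 0 => z = -1
f(-1,1,-1) = 1*(-1)^2 + 3*(1)^2 + 2*(-1)^2 + 2*(-1) + -6*(1) + 4*(-1) + -5 = -11
Hessian is diagonal with entries 2, 6, 4 > 0, confirmed minimum.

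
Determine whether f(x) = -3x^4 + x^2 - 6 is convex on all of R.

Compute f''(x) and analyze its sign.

f(x) = -3x^4 + x^2 - 6
f'(x) = -12x^3 + 2x
f''(x) = -36x^2 + 2
f''(x) = -36x^2 + 2 -> -inf as |x| -> inf
Therefore, f is not globally convex on R.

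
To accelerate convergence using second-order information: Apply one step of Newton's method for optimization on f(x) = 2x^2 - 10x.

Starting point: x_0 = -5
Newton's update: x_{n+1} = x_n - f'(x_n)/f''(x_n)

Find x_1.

f(x) = 2x^2 - 10x
f'(x) = 4x + (-10), f''(x) = 4
Newton step: x_1 = x_0 - f'(x_0)/f''(x_0)
f'(-5) = -30
x_1 = -5 - -30/4 = 5/2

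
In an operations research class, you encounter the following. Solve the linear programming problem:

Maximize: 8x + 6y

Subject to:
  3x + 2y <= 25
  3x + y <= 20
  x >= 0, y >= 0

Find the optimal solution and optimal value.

Feasible vertices: (0, 0), (0, 25/2), (5, 5), (20/3, 0)
Objective 8x + 6y at each:
  (0, 0): 0
  (0, 25/2): 75
  (5, 5): 70
  (20/3, 0): 160/3
Maximum is 75 at (0, 25/2).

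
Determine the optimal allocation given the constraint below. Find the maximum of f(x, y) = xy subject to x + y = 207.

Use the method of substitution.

Substitute y = 207 - x into f(x,y) = xy:
g(x) = x(207 - x) = 207x - x^2
g'(x) = 207 - 2x = 0  =>  x = 207/2
y = 207 - 207/2 = 207/2
Maximum value = (207/2) * (207/2) = 42849/4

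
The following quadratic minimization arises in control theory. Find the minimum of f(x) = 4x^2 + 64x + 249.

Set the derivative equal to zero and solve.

f(x) = 4x^2 + 64x + 249
f'(x) = 8x + (64) = 0
x = -64/8 = -8
f(-8) = -7
Since f''(x) = 8 > 0, this is a minimum.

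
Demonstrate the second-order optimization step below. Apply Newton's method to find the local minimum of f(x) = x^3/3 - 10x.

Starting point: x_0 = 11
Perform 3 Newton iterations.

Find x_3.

f(x) = x^3/3 - 10x
f'(x) = x^2 - 10, f''(x) = 2x
Newton update: x_{n+1} = x_n - (x_n^2 - 10)/(2*x_n)
Step 1: x_0 = 11, f'=111, f''=22, x_1 = 131/22
Step 2: x_1 = 131/22, f'=12321/484, f''=131/11, x_2 = 22001/5764
Step 3: x_2 = 22001/5764, f'=151807041/33223696, f''=22001/2882, x_3 = 816280961/253627528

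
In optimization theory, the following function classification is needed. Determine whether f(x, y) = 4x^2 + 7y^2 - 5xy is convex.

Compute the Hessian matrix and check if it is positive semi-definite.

f(x,y) = 4x^2 + 7y^2 - 5xy
Hessian H = [[8, -5], [-5, 14]]
trace(H) = 22, det(H) = 87
Eigenvalues: (22 +/- sqrt(136)) / 2 = 16.83, 5.169
Since both eigenvalues > 0, f is convex.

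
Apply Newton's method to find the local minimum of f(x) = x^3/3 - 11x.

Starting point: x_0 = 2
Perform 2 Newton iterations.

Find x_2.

f(x) = x^3/3 - 11x
f'(x) = x^2 - 11, f''(x) = 2x
Newton update: x_{n+1} = x_n - (x_n^2 - 11)/(2*x_n)
Step 1: x_0 = 2, f'=-7, f''=4, x_1 = 15/4
Step 2: x_1 = 15/4, f'=49/16, f''=15/2, x_2 = 401/120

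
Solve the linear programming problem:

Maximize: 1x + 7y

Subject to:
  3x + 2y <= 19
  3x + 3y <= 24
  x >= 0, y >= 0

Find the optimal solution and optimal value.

Feasible vertices: (0, 0), (0, 8), (3, 5), (19/3, 0)
Objective 1x + 7y at each:
  (0, 0): 0
  (0, 8): 56
  (3, 5): 38
  (19/3, 0): 19/3
Maximum is 56 at (0, 8).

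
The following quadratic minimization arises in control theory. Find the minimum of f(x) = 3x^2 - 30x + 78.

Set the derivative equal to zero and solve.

f(x) = 3x^2 - 30x + 78
f'(x) = 6x + (-30) = 0
x = 30/6 = 5
f(5) = 3
Since f''(x) = 6 > 0, this is a minimum.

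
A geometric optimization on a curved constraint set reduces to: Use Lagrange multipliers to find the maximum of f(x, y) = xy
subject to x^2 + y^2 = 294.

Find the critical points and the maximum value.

Lagrange conditions: y = 2*lambda*x and x = 2*lambda*y
If x = 0 then y = 0, violating the constraint, so x, y != 0.
Dividing: y/x = x/y => x^2 = y^2 => y = x or y = -x
Constraint: 2x^2 = 294 => x^2 = 147 => x = +/-sqrt(147)
Critical points: (sqrt(147), sqrt(147)), (-sqrt(147), -sqrt(147)), (sqrt(147), -sqrt(147)), (-sqrt(147), sqrt(147))
  y = x:  xy = x^2 = 147  at (sqrt(147), sqrt(147)) and (-sqrt(147), -sqrt(147))
  y = -x: xy = -x^2 = -147 at (sqrt(147), -sqrt(147)) and (-sqrt(147), sqrt(147))
Maximum xy = 147 at (sqrt(147), sqrt(147)) and (-sqrt(147), -sqrt(147))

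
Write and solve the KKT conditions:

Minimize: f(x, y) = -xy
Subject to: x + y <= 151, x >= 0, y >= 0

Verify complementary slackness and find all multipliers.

Problem: min -xy s.t. x + y <= 151 (multiplier lambda), x >= 0 (mu_x), y >= 0 (mu_y)
KKT stationarity: -y + lambda - mu_x = 0, -x + lambda - mu_y = 0, with lambda, mu_x, mu_y >= 0
Complementary slackness: lambda*(x + y - 151) = 0, mu_x*x = 0, mu_y*y = 0
If lambda = 0: y = -mu_x <= 0 and x = -mu_y <= 0 force x = y = 0 with f = 0; but x = y = 151/2 is feasible with f = -22801/4 < 0, so this is not the minimum. Hence lambda > 0 and x + y = 151.
Try x > 0, y > 0 (so mu_x = mu_y = 0): y = lambda, x = lambda => x = y = lambda
x + y = 151 => 2*lambda = 151 => lambda = 151/2
x* = y* = 151/2 > 0, consistent with mu_x = mu_y = 0.
(Any feasible point with x = 0 or y = 0 has f = 0 > -22801/4, so the minimum is not on those boundaries.)
min(-xy) = -22801/4 (i.e. max xy = 22801/4)
Multipliers: lambda = 151/2, mu_x = 0, mu_y = 0
Complementary slackness: lambda*(x + y - 151) = 151/2*(151/2 + 151/2 - 151) = 0, mu_x*x = 0*151/2 = 0, mu_y*y = 0*151/2 = 0. Satisfied.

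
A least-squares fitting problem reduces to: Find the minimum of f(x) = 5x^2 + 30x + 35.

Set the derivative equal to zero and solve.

f(x) = 5x^2 + 30x + 35
f'(x) = 10x + (30) = 0
x = -30/10 = -3
f(-3) = -10
Since f''(x) = 10 > 0, this is a minimum.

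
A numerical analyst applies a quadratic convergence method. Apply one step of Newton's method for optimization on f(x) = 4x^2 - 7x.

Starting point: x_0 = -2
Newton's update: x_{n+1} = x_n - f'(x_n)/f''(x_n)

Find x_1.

f(x) = 4x^2 - 7x
f'(x) = 8x + (-7), f''(x) = 8
Newton step: x_1 = x_0 - f'(x_0)/f''(x_0)
f'(-2) = -23
x_1 = -2 - -23/8 = 7/8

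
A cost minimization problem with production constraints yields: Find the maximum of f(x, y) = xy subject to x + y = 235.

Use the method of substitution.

Substitute y = 235 - x into f(x,y) = xy:
g(x) = x(235 - x) = 235x - x^2
g'(x) = 235 - 2x = 0  =>  x = 235/2
y = 235 - 235/2 = 235/2
Maximum value = (235/2) * (235/2) = 55225/4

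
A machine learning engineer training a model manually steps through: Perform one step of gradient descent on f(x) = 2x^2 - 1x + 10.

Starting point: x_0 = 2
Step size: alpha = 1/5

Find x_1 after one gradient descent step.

f(x) = 2x^2 - 1x + 10
f'(x) = 4x - 1
f'(2) = 4*2 + (-1) = 7
x_1 = x_0 - alpha * f'(x_0) = 2 - 1/5 * 7 = 3/5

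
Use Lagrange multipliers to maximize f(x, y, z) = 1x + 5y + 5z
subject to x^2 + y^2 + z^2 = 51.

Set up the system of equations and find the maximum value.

Lagrange conditions: 1 = 2*lambda*x, 5 = 2*lambda*y, 5 = 2*lambda*z
So x:1 = y:5 = z:5, i.e. x = 1t, y = 5t, z = 5t
Constraint: t^2*(1^2 + 5^2 + 5^2) = 51
  t^2 * 51 = 51  =>  t = sqrt(1)
Maximum = 1*1t + 5*5t + 5*5t = 51*sqrt(1) = 51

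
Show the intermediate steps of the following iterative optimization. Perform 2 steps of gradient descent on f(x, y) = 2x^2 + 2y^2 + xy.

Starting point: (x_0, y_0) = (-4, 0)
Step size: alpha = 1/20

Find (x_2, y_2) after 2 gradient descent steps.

f(x,y) = 2x^2 + 2y^2 + xy
grad_x = 4x + 1y, grad_y = 4y + 1x
Step 1: grad = (-16, -4), (-16/5, 1/5)
Step 2: grad = (-63/5, -12/5), (-257/100, 8/25)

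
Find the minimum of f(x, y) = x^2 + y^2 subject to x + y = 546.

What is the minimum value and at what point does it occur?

Substitute y = 546 - x into f(x,y) = x^2 + y^2:
g(x) = x^2 + (546 - x)^2 = 2x^2 - 1092x + 298116
g'(x) = 4x - 1092 = 0  =>  x = 273
y = 546 - 273 = 273
Minimum value = 273^2 + 273^2 = 149058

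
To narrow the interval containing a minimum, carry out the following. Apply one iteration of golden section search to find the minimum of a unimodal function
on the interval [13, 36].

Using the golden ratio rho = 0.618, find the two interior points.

Golden section search on [13, 36].
Golden ratio rho = 0.618 (approx).
Interior points:
  x_1 = 13 + (1-0.618)*23 = 21.7860
  x_2 = 13 + 0.618*23 = 27.2140
Compare f(x_1) and f(x_2) to determine which subinterval to keep.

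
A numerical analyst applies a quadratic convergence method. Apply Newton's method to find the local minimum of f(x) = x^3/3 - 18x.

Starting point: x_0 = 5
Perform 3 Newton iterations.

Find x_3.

f(x) = x^3/3 - 18x
f'(x) = x^2 - 18, f''(x) = 2x
Newton update: x_{n+1} = x_n - (x_n^2 - 18)/(2*x_n)
Step 1: x_0 = 5, f'=7, f''=10, x_1 = 43/10
Step 2: x_1 = 43/10, f'=49/100, f''=43/5, x_2 = 3649/860
Step 3: x_2 = 3649/860, f'=2401/739600, f''=3649/430, x_3 = 26628001/6276280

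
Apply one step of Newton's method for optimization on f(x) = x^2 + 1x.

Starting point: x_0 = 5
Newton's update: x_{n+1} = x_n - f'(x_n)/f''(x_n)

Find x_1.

f(x) = x^2 + 1x
f'(x) = 2x + (1), f''(x) = 2
Newton step: x_1 = x_0 - f'(x_0)/f''(x_0)
f'(5) = 11
x_1 = 5 - 11/2 = -1/2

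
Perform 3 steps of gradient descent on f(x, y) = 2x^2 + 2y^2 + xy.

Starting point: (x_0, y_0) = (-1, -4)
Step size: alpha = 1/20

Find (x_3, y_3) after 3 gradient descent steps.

f(x,y) = 2x^2 + 2y^2 + xy
grad_x = 4x + 1y, grad_y = 4y + 1x
Step 1: grad = (-8, -17), (-3/5, -63/20)
Step 2: grad = (-111/20, -66/5), (-129/400, -249/100)
Step 3: grad = (-189/50, -4113/400), (-267/2000, -15807/8000)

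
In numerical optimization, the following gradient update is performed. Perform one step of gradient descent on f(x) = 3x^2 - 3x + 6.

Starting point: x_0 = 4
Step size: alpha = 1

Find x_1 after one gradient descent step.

f(x) = 3x^2 - 3x + 6
f'(x) = 6x - 3
f'(4) = 6*4 + (-3) = 21
x_1 = x_0 - alpha * f'(x_0) = 4 - 1 * 21 = -17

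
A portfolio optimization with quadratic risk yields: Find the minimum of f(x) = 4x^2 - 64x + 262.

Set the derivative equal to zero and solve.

f(x) = 4x^2 - 64x + 262
f'(x) = 8x + (-64) = 0
x = 64/8 = 8
f(8) = 6
Since f''(x) = 8 > 0, this is a minimum.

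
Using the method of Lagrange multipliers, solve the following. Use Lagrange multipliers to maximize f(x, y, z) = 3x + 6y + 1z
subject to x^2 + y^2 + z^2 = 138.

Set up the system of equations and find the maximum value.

Lagrange conditions: 3 = 2*lambda*x, 6 = 2*lambda*y, 1 = 2*lambda*z
So x:3 = y:6 = z:1, i.e. x = 3t, y = 6t, z = 1t
Constraint: t^2*(3^2 + 6^2 + 1^2) = 138
  t^2 * 46 = 138  =>  t = sqrt(3)
Maximum = 3*3t + 6*6t + 1*1t = 46*sqrt(3) = sqrt(6348)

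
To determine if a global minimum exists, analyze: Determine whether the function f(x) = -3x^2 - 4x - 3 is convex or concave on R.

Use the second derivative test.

f(x) = -3x^2 - 4x - 3
f'(x) = -6x - 4
f''(x) = -6
Since f''(x) = -6 < 0 for all x, f is concave on R.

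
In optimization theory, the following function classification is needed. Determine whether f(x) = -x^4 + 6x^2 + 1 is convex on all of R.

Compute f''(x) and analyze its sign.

f(x) = -x^4 + 6x^2 + 1
f'(x) = -4x^3 + 12x
f''(x) = -12x^2 + 12
f''(x) = -12x^2 + 12 -> -inf as |x| -> inf
Therefore, f is not globally convex on R.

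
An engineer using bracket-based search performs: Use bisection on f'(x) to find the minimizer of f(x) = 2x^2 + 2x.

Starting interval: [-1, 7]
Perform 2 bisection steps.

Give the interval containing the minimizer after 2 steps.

Finding critical point of f(x) = 2x^2 + 2x using bisection on f'(x) = 4x + 2.
f'(x) = 0 when x = -1/2.
Starting interval: [-1, 7]
Step 1: mid = 3, f'(mid) = 14, new interval = [-1, 3]
Step 2: mid = 1, f'(mid) = 6, new interval = [-1, 1]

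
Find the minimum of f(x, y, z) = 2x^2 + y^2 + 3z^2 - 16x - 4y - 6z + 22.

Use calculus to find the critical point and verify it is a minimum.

f(x,y,z) = 2x^2 + y^2 + 3z^2 - 16x - 4y - 6z + 22
df/dx = 4x + (-16) = 0 => x = 4
df/dy = 2y + (-4) = 0 => y = 2
df/dz = 6z + (-6) = 0 => z = 1
f(4,2,1) = 2*(4)^2 + 1*(2)^2 + 3*(1)^2 + -16*(4) + -4*(2) + -6*(1) + 22 = -17
Hessian is diagonal with entries 4, 2, 6 > 0, confirmed minimum.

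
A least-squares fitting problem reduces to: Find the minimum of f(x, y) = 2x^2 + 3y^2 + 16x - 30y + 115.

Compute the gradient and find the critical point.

f(x,y) = 2x^2 + 3y^2 + 16x - 30y + 115
df/dx = 4x + (16) = 0  =>  x = -4
df/dy = 6y + (-30) = 0  =>  y = 5
f(-4, 5) = 2*(-4)^2 + 3*(5)^2 + 16*(-4) + -30*(5) + 115 = 8
Hessian is diagonal with entries 4, 6 > 0, so this is a minimum.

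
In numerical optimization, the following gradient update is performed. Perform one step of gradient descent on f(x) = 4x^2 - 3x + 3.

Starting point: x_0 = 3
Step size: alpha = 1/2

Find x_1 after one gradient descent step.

f(x) = 4x^2 - 3x + 3
f'(x) = 8x - 3
f'(3) = 8*3 + (-3) = 21
x_1 = x_0 - alpha * f'(x_0) = 3 - 1/2 * 21 = -15/2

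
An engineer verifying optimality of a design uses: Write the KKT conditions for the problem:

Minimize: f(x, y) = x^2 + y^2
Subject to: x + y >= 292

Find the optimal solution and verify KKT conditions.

KKT conditions for min x^2 + y^2 s.t. x + y >= 292:
Stationarity: 2x = mu, 2y = mu
So x = y = mu/2.
Complementary slackness: mu*(x + y - 292) = 0
Primal feasibility: x + y >= 292; dual feasibility: mu >= 0
If mu = 0 then x = y = 0, but 0 + 0 < 292 is infeasible, so the constraint is active.
Constraint active: x + y = 2*(mu/2) = 292 => mu = 292
x = y = 146, f = 42632
Verify: stationarity 2*146 = 292 = mu; primal 146 + 146 = 292 >= 292; dual mu = 292 >= 0; complementary slackness 292*(292 - 292) = 0. All KKT conditions hold.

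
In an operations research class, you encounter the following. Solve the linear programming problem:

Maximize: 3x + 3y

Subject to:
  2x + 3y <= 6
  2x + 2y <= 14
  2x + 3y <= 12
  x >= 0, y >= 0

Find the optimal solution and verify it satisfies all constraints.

Feasible vertices: (0, 0), (0, 2), (3, 0)
Objective 3x + 3y at each vertex:
  (0, 0): 0
  (0, 2): 6
  (3, 0): 9
Maximum is 9 at (3, 0).
Verify constraints at (x, y) = (3, 0):
  2*3 + 3*0 = 6 <= 6 (active)
  2*3 + 2*0 = 6 <= 14
  2*3 + 3*0 = 6 <= 12
  x = 3 >= 0, y = 0 >= 0. All constraints satisfied.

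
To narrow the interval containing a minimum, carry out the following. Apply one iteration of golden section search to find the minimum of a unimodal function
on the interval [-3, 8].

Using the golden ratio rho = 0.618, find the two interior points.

Golden section search on [-3, 8].
Golden ratio rho = 0.618 (approx).
Interior points:
  x_1 = -3 + (1-0.618)*11 = 1.2020
  x_2 = -3 + 0.618*11 = 3.7980
Compare f(x_1) and f(x_2) to determine which subinterval to keep.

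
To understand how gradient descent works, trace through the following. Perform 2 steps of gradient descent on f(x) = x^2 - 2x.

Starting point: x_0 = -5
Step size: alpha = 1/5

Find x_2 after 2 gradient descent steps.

f(x) = x^2 - 2x, f'(x) = 2x + (-2)
Step 1: f'(-5) = -12, x_1 = -5 - 1/5 * -12 = -13/5
Step 2: f'(-13/5) = -36/5, x_2 = -13/5 - 1/5 * -36/5 = -29/25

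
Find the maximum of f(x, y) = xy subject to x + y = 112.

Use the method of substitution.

Substitute y = 112 - x into f(x,y) = xy:
g(x) = x(112 - x) = 112x - x^2
g'(x) = 112 - 2x = 0  =>  x = 56
y = 112 - 56 = 56
Maximum value = 56 * 56 = 3136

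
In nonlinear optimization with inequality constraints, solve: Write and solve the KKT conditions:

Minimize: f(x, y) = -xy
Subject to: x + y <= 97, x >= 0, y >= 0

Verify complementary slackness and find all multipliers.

Problem: min -xy s.t. x + y <= 97 (multiplier lambda), x >= 0 (mu_x), y >= 0 (mu_y)
KKT stationarity: -y + lambda - mu_x = 0, -x + lambda - mu_y = 0, with lambda, mu_x, mu_y >= 0
Complementary slackness: lambda*(x + y - 97) = 0, mu_x*x = 0, mu_y*y = 0
If lambda = 0: y = -mu_x <= 0 and x = -mu_y <= 0 force x = y = 0 with f = 0; but x = y = 97/2 is feasible with f = -9409/4 < 0, so this is not the minimum. Hence lambda > 0 and x + y = 97.
Try x > 0, y > 0 (so mu_x = mu_y = 0): y = lambda, x = lambda => x = y = lambda
x + y = 97 => 2*lambda = 97 => lambda = 97/2
x* = y* = 97/2 > 0, consistent with mu_x = mu_y = 0.
(Any feasible point with x = 0 or y = 0 has f = 0 > -9409/4, so the minimum is not on those boundaries.)
min(-xy) = -9409/4 (i.e. max xy = 9409/4)
Multipliers: lambda = 97/2, mu_x = 0, mu_y = 0
Complementary slackness: lambda*(x + y - 97) = 97/2*(97/2 + 97/2 - 97) = 0, mu_x*x = 0*97/2 = 0, mu_y*y = 0*97/2 = 0. Satisfied.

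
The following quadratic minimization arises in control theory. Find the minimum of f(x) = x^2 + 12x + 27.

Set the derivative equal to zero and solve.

f(x) = x^2 + 12x + 27
f'(x) = 2x + (12) = 0
x = -12/2 = -6
f(-6) = -9
Since f''(x) = 2 > 0, this is a minimum.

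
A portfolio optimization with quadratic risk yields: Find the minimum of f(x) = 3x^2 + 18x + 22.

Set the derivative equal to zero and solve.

f(x) = 3x^2 + 18x + 22
f'(x) = 6x + (18) = 0
x = -18/6 = -3
f(-3) = -5
Since f''(x) = 6 > 0, this is a minimum.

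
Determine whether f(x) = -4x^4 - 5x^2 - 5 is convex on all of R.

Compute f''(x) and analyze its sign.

f(x) = -4x^4 - 5x^2 - 5
f'(x) = -16x^3 + -10x
f''(x) = -48x^2 + -10
f''(x) = -48x^2 + -10 <= -10 < 0 for all x
Therefore, f is concave on R.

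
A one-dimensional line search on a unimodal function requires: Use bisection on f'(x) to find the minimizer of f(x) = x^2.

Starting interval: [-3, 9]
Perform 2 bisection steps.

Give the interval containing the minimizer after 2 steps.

Finding critical point of f(x) = x^2 using bisection on f'(x) = 2x + 0.
f'(x) = 0 when x = 0.
Starting interval: [-3, 9]
Step 1: mid = 3, f'(mid) = 6, new interval = [-3, 3]
Step 2: mid = 0, f'(mid) = 0, new interval = [0, 0]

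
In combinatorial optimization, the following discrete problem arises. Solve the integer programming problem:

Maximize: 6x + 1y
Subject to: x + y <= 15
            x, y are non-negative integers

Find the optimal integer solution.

Objective: 6x + 1y, constraint: x + y <= 15
Coefficient of x is 6 >= coefficient of y is 1, so allocate the entire budget to x.
Optimal: x = 15, y = 0, value = 90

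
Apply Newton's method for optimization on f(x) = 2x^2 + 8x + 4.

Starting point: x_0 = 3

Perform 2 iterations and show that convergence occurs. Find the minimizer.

f(x) = 2x^2 + 8x + 4, f'(x) = 4x + (8), f''(x) = 4
Step 1: f'(3) = 20, x_1 = 3 - 20/4 = -2
Step 2: f'(-2) = 0, x_2 = -2 (converged)
Newton's method converges in 1 step for quadratics.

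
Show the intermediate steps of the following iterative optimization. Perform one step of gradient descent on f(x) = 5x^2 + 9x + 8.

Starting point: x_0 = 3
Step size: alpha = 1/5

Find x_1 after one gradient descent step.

f(x) = 5x^2 + 9x + 8
f'(x) = 10x + 9
f'(3) = 10*3 + (9) = 39
x_1 = x_0 - alpha * f'(x_0) = 3 - 1/5 * 39 = -24/5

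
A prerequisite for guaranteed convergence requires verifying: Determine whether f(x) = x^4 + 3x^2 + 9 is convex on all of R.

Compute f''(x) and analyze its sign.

f(x) = x^4 + 3x^2 + 9
f'(x) = 4x^3 + 6x
f''(x) = 12x^2 + 6
f''(x) = 12x^2 + 6 >= 6 > 0 for all x
Therefore, f is convex on R.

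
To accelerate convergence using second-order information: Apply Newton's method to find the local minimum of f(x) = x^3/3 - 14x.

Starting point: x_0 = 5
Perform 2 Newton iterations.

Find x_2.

f(x) = x^3/3 - 14x
f'(x) = x^2 - 14, f''(x) = 2x
Newton update: x_{n+1} = x_n - (x_n^2 - 14)/(2*x_n)
Step 1: x_0 = 5, f'=11, f''=10, x_1 = 39/10
Step 2: x_1 = 39/10, f'=121/100, f''=39/5, x_2 = 2921/780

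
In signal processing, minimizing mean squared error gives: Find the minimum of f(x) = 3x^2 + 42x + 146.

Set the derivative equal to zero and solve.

f(x) = 3x^2 + 42x + 146
f'(x) = 6x + (42) = 0
x = -42/6 = -7
f(-7) = -1
Since f''(x) = 6 > 0, this is a minimum.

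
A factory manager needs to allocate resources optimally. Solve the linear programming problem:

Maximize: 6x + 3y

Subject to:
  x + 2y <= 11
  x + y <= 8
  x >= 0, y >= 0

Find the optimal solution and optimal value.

Feasible vertices: (0, 0), (0, 11/2), (5, 3), (8, 0)
Objective 6x + 3y at each:
  (0, 0): 0
  (0, 11/2): 33/2
  (5, 3): 39
  (8, 0): 48
Maximum is 48 at (8, 0).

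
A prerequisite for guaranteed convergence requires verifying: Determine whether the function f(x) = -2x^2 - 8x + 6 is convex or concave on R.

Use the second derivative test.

f(x) = -2x^2 - 8x + 6
f'(x) = -4x - 8
f''(x) = -4
Since f''(x) = -4 < 0 for all x, f is concave on R.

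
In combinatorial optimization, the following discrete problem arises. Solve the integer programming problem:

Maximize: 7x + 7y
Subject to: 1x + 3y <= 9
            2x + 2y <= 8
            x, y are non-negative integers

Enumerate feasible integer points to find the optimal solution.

Constraint 1: 1x + 3y <= 9
Constraint 2: 2x + 2y <= 8
Feasible x range (need y >= 0): 0 <= x <= min(9/1, 8/2) => x in {0, ..., 4}.
Enumerate feasible integer points row by row (the coefficient of y is 7 > 0, so for each x the largest feasible y gives the best value):
  x = 0: y <= min((9 - 1*0)/3, (8 - 2*0)/2) => y in {0, ..., 3}; best 7*0 + 7*3 = 21
  x = 1: y <= min((9 - 1*1)/3, (8 - 2*1)/2) => y in {0, ..., 2}; best 7*1 + 7*2 = 21
  x = 2: y <= min((9 - 1*2)/3, (8 - 2*2)/2) => y in {0, ..., 2}; best 7*2 + 7*2 = 28
  x = 3: y <= min((9 - 1*3)/3, (8 - 2*3)/2) => y in {0, ..., 1}; best 7*3 + 7*1 = 28
  x = 4: y <= min((9 - 1*4)/3, (8 - 2*4)/2) => y in {0}; best 7*4 + 7*0 = 28
The maximum 7x + 7y = 28 is achieved at x = 2, y = 2.
(The same value 28 is also attained at (3, 1), (4, 0).)
Check: 1*2 + 3*2 = 8 <= 9 and 2*2 + 2*2 = 8 <= 8.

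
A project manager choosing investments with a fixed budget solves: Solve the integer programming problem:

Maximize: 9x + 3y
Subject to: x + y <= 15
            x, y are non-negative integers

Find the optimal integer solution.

Objective: 9x + 3y, constraint: x + y <= 15
Coefficient of x is 9 >= coefficient of y is 3, so allocate the entire budget to x.
Optimal: x = 15, y = 0, value = 135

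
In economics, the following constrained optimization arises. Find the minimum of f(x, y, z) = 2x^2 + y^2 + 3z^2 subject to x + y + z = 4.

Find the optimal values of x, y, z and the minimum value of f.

Using Lagrange multipliers on f = 2x^2 + y^2 + 3z^2 with constraint x + y + z = 4:
Conditions: 2*2*x = lambda, 2*1*y = lambda, 2*3*z = lambda
So x = lambda/4, y = lambda/2, z = lambda/6
Substituting into constraint: lambda * (11/12) = 4
lambda = 48/11
x = 12/11, y = 24/11, z = 8/11
Minimum value = 96/11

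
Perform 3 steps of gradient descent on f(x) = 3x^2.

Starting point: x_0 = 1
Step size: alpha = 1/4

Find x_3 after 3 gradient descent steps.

f(x) = 3x^2, f'(x) = 6x + (0)
Step 1: f'(1) = 6, x_1 = 1 - 1/4 * 6 = -1/2
Step 2: f'(-1/2) = -3, x_2 = -1/2 - 1/4 * -3 = 1/4
Step 3: f'(1/4) = 3/2, x_3 = 1/4 - 1/4 * 3/2 = -1/8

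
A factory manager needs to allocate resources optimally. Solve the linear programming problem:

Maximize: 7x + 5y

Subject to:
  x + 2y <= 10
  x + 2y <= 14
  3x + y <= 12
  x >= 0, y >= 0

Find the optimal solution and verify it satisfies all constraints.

Feasible vertices: (0, 0), (0, 5), (14/5, 18/5), (4, 0)
Objective 7x + 5y at each vertex:
  (0, 0): 0
  (0, 5): 25
  (14/5, 18/5): 188/5
  (4, 0): 28
Maximum is 188/5 at (14/5, 18/5).
Verify constraints at (x, y) = (14/5, 18/5):
  1*(14/5) + 2*(18/5) = 10 <= 10 (active)
  1*(14/5) + 2*(18/5) = 10 <= 14
  3*(14/5) + 1*(18/5) = 12 <= 12 (active)
  x = 14/5 >= 0, y = 18/5 >= 0. All constraints satisfied.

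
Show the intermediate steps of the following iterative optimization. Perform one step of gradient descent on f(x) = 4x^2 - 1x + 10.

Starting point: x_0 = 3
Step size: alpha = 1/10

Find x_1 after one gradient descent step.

f(x) = 4x^2 - 1x + 10
f'(x) = 8x - 1
f'(3) = 8*3 + (-1) = 23
x_1 = x_0 - alpha * f'(x_0) = 3 - 1/10 * 23 = 7/10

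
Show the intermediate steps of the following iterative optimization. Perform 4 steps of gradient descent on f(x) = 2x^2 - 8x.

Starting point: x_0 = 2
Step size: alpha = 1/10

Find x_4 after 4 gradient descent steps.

f(x) = 2x^2 - 8x, f'(x) = 4x + (-8)
Step 1: f'(2) = 0, x_1 = 2 - 1/10 * 0 = 2
Step 2: f'(2) = 0, x_2 = 2 - 1/10 * 0 = 2
Step 3: f'(2) = 0, x_3 = 2 - 1/10 * 0 = 2
Step 4: f'(2) = 0, x_4 = 2 - 1/10 * 0 = 2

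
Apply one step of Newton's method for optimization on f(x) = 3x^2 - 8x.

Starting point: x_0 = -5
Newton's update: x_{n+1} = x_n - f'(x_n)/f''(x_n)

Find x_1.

f(x) = 3x^2 - 8x
f'(x) = 6x + (-8), f''(x) = 6
Newton step: x_1 = x_0 - f'(x_0)/f''(x_0)
f'(-5) = -38
x_1 = -5 - -38/6 = 4/3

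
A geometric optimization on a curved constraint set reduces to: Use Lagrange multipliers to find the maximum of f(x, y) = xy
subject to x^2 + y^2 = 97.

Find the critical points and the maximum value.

Lagrange conditions: y = 2*lambda*x and x = 2*lambda*y
If x = 0 then y = 0, violating the constraint, so x, y != 0.
Dividing: y/x = x/y => x^2 = y^2 => y = x or y = -x
Constraint: 2x^2 = 97 => x^2 = 97/2 => x = +/-sqrt(97/2)
Critical points: (sqrt(97/2), sqrt(97/2)), (-sqrt(97/2), -sqrt(97/2)), (sqrt(97/2), -sqrt(97/2)), (-sqrt(97/2), sqrt(97/2))
  y = x:  xy = x^2 = 97/2  at (sqrt(97/2), sqrt(97/2)) and (-sqrt(97/2), -sqrt(97/2))
  y = -x: xy = -x^2 = -97/2 at (sqrt(97/2), -sqrt(97/2)) and (-sqrt(97/2), sqrt(97/2))
Maximum xy = 97/2 at (sqrt(97/2), sqrt(97/2)) and (-sqrt(97/2), -sqrt(97/2))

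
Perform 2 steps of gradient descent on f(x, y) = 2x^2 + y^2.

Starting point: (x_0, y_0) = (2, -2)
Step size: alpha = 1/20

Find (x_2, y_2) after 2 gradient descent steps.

f(x,y) = 2x^2 + y^2
grad_x = 4x + 0y, grad_y = 2y + 0x
Step 1: grad = (8, -4), (8/5, -9/5)
Step 2: grad = (32/5, -18/5), (32/25, -81/50)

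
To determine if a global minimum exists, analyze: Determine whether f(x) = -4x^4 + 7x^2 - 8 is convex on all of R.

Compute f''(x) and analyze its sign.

f(x) = -4x^4 + 7x^2 - 8
f'(x) = -16x^3 + 14x
f''(x) = -48x^2 + 14
f''(x) = -48x^2 + 14 -> -inf as |x| -> inf
Therefore, f is not globally convex on R.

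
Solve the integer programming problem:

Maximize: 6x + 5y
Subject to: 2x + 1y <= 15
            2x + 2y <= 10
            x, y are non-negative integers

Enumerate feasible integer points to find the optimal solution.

Constraint 1: 2x + 1y <= 15
Constraint 2: 2x + 2y <= 10
Feasible x range (need y >= 0): 0 <= x <= min(15/2, 10/2) => x in {0, ..., 5}.
Enumerate feasible integer points row by row (the coefficient of y is 5 > 0, so for each x the largest feasible y gives the best value):
  x = 0: y <= min((15 - 2*0)/1, (10 - 2*0)/2) => y in {0, ..., 5}; best 6*0 + 5*5 = 25
  x = 1: y <= min((15 - 2*1)/1, (10 - 2*1)/2) => y in {0, ..., 4}; best 6*1 + 5*4 = 26
  x = 2: y <= min((15 - 2*2)/1, (10 - 2*2)/2) => y in {0, ..., 3}; best 6*2 + 5*3 = 27
  x = 3: y <= min((15 - 2*3)/1, (10 - 2*3)/2) => y in {0, ..., 2}; best 6*3 + 5*2 = 28
  x = 4: y <= min((15 - 2*4)/1, (10 - 2*4)/2) => y in {0, ..., 1}; best 6*4 + 5*1 = 29
  x = 5: y <= min((15 - 2*5)/1, (10 - 2*5)/2) => y in {0}; best 6*5 + 5*0 = 30
The maximum 6x + 5y = 30 is achieved at x = 5, y = 0.
Check: 2*5 + 1*0 = 10 <= 15 and 2*5 + 2*0 = 10 <= 10.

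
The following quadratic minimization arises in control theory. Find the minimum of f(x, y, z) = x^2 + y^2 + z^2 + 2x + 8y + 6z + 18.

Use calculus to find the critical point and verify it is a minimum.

f(x,y,z) = x^2 + y^2 + z^2 + 2x + 8y + 6z + 18
df/dx = 2x + (2) = 0 => x = -1
df/dy = 2y + (8) = 0 => y = -4
df/dz = 2z + (6) = 0 => z = -3
f(-1,-4,-3) = 1*(-1)^2 + 1*(-4)^2 + 1*(-3)^2 + 2*(-1) + 8*(-4) + 6*(-3) + 18 = -8
Hessian is diagonal with entries 2, 2, 2 > 0, confirmed minimum.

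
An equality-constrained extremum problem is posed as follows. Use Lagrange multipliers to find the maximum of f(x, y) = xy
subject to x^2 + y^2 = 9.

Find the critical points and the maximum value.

Lagrange conditions: y = 2*lambda*x and x = 2*lambda*y
If x = 0 then y = 0, violating the constraint, so x, y != 0.
Dividing: y/x = x/y => x^2 = y^2 => y = x or y = -x
Constraint: 2x^2 = 9 => x^2 = 9/2 => x = +/-sqrt(9/2)
Critical points: (sqrt(9/2), sqrt(9/2)), (-sqrt(9/2), -sqrt(9/2)), (sqrt(9/2), -sqrt(9/2)), (-sqrt(9/2), sqrt(9/2))
  y = x:  xy = x^2 = 9/2  at (sqrt(9/2), sqrt(9/2)) and (-sqrt(9/2), -sqrt(9/2))
  y = -x: xy = -x^2 = -9/2 at (sqrt(9/2), -sqrt(9/2)) and (-sqrt(9/2), sqrt(9/2))
Maximum xy = 9/2 at (sqrt(9/2), sqrt(9/2)) and (-sqrt(9/2), -sqrt(9/2))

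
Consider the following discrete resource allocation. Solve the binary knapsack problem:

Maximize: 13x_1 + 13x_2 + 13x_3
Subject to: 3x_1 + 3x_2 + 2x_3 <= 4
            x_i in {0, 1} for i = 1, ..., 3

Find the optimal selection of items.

Items: item 1 (v=13, w=3), item 2 (v=13, w=3), item 3 (v=13, w=2)
Capacity: 4
Checking all 8 subsets (w = total weight, v = total value):
  {}: w = 0, v = 0
  {1}: w = 3, v = 13
  {2}: w = 3, v = 13
  {3}: w = 2, v = 13
  {1, 2}: w = 6 > 4, infeasible
  {1, 3}: w = 5 > 4, infeasible
  {2, 3}: w = 5 > 4, infeasible
  {1, 2, 3}: w = 8 > 4, infeasible
Best feasible subset: items [1]
(The same value 13 is also attained by {2}, {3}.)
Total weight: 3 <= 4, total value: 13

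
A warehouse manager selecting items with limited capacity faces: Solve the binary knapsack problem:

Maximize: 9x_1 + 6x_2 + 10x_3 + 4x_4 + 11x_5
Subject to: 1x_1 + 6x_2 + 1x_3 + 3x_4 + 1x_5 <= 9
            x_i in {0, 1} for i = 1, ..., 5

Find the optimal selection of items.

Items: item 1 (v=9, w=1), item 2 (v=6, w=6), item 3 (v=10, w=1), item 4 (v=4, w=3), item 5 (v=11, w=1)
Capacity: 9
Checking all 32 subsets (w = total weight, v = total value):
  {}: w = 0, v = 0
  {1}: w = 1, v = 9
  {2}: w = 6, v = 6
  {3}: w = 1, v = 10
  {4}: w = 3, v = 4
  {5}: w = 1, v = 11
  {1, 2}: w = 7, v = 15
  {1, 3}: w = 2, v = 19
  {1, 4}: w = 4, v = 13
  {1, 5}: w = 2, v = 20
  {2, 3}: w = 7, v = 16
  {2, 4}: w = 9, v = 10
  {2, 5}: w = 7, v = 17
  {3, 4}: w = 4, v = 14
  {3, 5}: w = 2, v = 21
  {4, 5}: w = 4, v = 15
  {1, 2, 3}: w = 8, v = 25
  {1, 2, 4}: w = 10 > 9, infeasible
  {1, 2, 5}: w = 8, v = 26
  {1, 3, 4}: w = 5, v = 23
  {1, 3, 5}: w = 3, v = 30
  {1, 4, 5}: w = 5, v = 24
  {2, 3, 4}: w = 10 > 9, infeasible
  {2, 3, 5}: w = 8, v = 27
  {2, 4, 5}: w = 10 > 9, infeasible
  {3, 4, 5}: w = 5, v = 25
  {1, 2, 3, 4}: w = 11 > 9, infeasible
  {1, 2, 3, 5}: w = 9, v = 36
  {1, 2, 4, 5}: w = 11 > 9, infeasible
  {1, 3, 4, 5}: w = 6, v = 34
  {2, 3, 4, 5}: w = 11 > 9, infeasible
  {1, 2, 3, 4, 5}: w = 12 > 9, infeasible
Best feasible subset: items [1, 2, 3, 5]
Total weight: 9 <= 9, total value: 36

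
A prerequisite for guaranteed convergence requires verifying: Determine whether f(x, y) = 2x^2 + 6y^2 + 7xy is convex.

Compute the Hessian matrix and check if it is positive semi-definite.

f(x,y) = 2x^2 + 6y^2 + 7xy
Hessian H = [[4, 7], [7, 12]]
trace(H) = 16, det(H) = -1
Eigenvalues: (16 +/- sqrt(260)) / 2 = 16.06, -0.06226
Since not both eigenvalues positive, f is neither convex nor concave.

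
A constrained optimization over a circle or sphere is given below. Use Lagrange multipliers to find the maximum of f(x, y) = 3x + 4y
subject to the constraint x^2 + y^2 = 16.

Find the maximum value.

Set up Lagrange conditions: grad f = lambda * grad g
  3 = 2*lambda*x
  4 = 2*lambda*y
From these: x/y = 3/4, so x = 3t, y = 4t for some t.
Substitute into constraint: (3t)^2 + (4t)^2 = 16
  t^2 * 25 = 16
  t = sqrt(16/25)
Maximum = 3*x + 4*y = (3^2 + 4^2)*t = 25 * sqrt(16/25) = 20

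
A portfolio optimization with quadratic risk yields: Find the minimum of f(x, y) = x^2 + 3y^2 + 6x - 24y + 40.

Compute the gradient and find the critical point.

f(x,y) = x^2 + 3y^2 + 6x - 24y + 40
df/dx = 2x + (6) = 0  =>  x = -3
df/dy = 6y + (-24) = 0  =>  y = 4
f(-3, 4) = 1*(-3)^2 + 3*(4)^2 + 6*(-3) + -24*(4) + 40 = -17
Hessian is diagonal with entries 2, 6 > 0, so this is a minimum.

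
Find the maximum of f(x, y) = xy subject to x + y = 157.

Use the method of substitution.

Substitute y = 157 - x into f(x,y) = xy:
g(x) = x(157 - x) = 157x - x^2
g'(x) = 157 - 2x = 0  =>  x = 157/2
y = 157 - 157/2 = 157/2
Maximum value = (157/2) * (157/2) = 24649/4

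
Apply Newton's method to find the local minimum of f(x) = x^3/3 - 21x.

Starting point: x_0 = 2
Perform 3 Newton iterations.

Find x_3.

f(x) = x^3/3 - 21x
f'(x) = x^2 - 21, f''(x) = 2x
Newton update: x_{n+1} = x_n - (x_n^2 - 21)/(2*x_n)
Step 1: x_0 = 2, f'=-17, f''=4, x_1 = 25/4
Step 2: x_1 = 25/4, f'=289/16, f''=25/2, x_2 = 961/200
Step 3: x_2 = 961/200, f'=83521/40000, f''=961/100, x_3 = 1763521/384400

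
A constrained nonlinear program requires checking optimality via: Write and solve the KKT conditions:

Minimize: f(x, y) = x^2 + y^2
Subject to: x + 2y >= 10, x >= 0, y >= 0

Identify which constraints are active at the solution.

KKT conditions for min x^2 + y^2 s.t. 1x + 2y >= 10, x >= 0, y >= 0:
Stationarity: 2x = mu*1 + mu_x, 2y = mu*2 + mu_y, with mu, mu_x, mu_y >= 0
Complementary slackness: mu*(x + 2y - 10) = 0, mu_x*x = 0, mu_y*y = 0
(0, 0) is infeasible (1*0 + 2*0 < 10), so if mu = 0 stationarity would force x = mu_x/2 >= 0, y = mu_y/2 >= 0 with mu_x*x = mu_y*y = 0, i.e. x = y = 0: contradiction. Hence mu > 0 and x + 2y = 10 is active.
Try x > 0, y > 0 (so mu_x = mu_y = 0): x = 1*mu/2, y = 2*mu/2
Substitute: 1*(1*mu/2) + 2*(2*mu/2) = 10
  mu*5/2 = 10 => mu = 4
x* = 2 > 0, y* = 4 > 0, consistent with mu_x = mu_y = 0.
f is convex and the constraints are linear, so this KKT point is the global minimum.
f* = 20
Active constraints: x + 2y >= 10 (holds with equality, mu = 4 > 0); x >= 0 and y >= 0 are inactive (mu_x = mu_y = 0).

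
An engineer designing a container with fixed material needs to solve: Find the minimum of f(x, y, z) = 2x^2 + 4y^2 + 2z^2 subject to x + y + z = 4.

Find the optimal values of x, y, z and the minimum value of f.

Using Lagrange multipliers on f = 2x^2 + 4y^2 + 2z^2 with constraint x + y + z = 4:
Conditions: 2*2*x = lambda, 2*4*y = lambda, 2*2*z = lambda
So x = lambda/4, y = lambda/8, z = lambda/4
Substituting into constraint: lambda * (5/8) = 4
lambda = 32/5
x = 8/5, y = 4/5, z = 8/5
Minimum value = 64/5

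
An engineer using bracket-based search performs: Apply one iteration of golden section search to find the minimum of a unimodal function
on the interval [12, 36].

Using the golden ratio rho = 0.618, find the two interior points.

Golden section search on [12, 36].
Golden ratio rho = 0.618 (approx).
Interior points:
  x_1 = 12 + (1-0.618)*24 = 21.1680
  x_2 = 12 + 0.618*24 = 26.8320
Compare f(x_1) and f(x_2) to determine which subinterval to keep.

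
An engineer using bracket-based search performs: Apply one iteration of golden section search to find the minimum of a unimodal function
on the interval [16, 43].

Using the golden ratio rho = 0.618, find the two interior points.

Golden section search on [16, 43].
Golden ratio rho = 0.618 (approx).
Interior points:
  x_1 = 16 + (1-0.618)*27 = 26.3140
  x_2 = 16 + 0.618*27 = 32.6860
Compare f(x_1) and f(x_2) to determine which subinterval to keep.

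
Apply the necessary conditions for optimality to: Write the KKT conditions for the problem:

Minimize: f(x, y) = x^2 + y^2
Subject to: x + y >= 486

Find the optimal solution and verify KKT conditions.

KKT conditions for min x^2 + y^2 s.t. x + y >= 486:
Stationarity: 2x = mu, 2y = mu
So x = y = mu/2.
Complementary slackness: mu*(x + y - 486) = 0
Primal feasibility: x + y >= 486; dual feasibility: mu >= 0
If mu = 0 then x = y = 0, but 0 + 0 < 486 is infeasible, so the constraint is active.
Constraint active: x + y = 2*(mu/2) = 486 => mu = 486
x = y = 243, f = 118098
Verify: stationarity 2*243 = 486 = mu; primal 243 + 243 = 486 >= 486; dual mu = 486 >= 0; complementary slackness 486*(486 - 486) = 0. All KKT conditions hold.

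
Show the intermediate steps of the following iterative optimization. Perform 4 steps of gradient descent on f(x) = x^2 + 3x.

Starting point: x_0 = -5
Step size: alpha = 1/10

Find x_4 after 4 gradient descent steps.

f(x) = x^2 + 3x, f'(x) = 2x + (3)
Step 1: f'(-5) = -7, x_1 = -5 - 1/10 * -7 = -43/10
Step 2: f'(-43/10) = -28/5, x_2 = -43/10 - 1/10 * -28/5 = -187/50
Step 3: f'(-187/50) = -112/25, x_3 = -187/50 - 1/10 * -112/25 = -823/250
Step 4: f'(-823/250) = -448/125, x_4 = -823/250 - 1/10 * -448/125 = -3667/1250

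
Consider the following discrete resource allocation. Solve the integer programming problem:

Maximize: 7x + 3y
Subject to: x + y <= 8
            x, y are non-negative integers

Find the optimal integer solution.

Objective: 7x + 3y, constraint: x + y <= 8
Coefficient of x is 7 >= coefficient of y is 3, so allocate the entire budget to x.
Optimal: x = 8, y = 0, value = 56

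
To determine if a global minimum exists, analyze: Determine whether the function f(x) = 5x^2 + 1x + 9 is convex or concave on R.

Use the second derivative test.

f(x) = 5x^2 + 1x + 9
f'(x) = 10x + 1
f''(x) = 10
Since f''(x) = 10 > 0 for all x, f is convex on R.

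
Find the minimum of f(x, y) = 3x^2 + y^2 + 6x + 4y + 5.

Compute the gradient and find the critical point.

f(x,y) = 3x^2 + y^2 + 6x + 4y + 5
df/dx = 6x + (6) = 0  =>  x = -1
df/dy = 2y + (4) = 0  =>  y = -2
f(-1, -2) = 3*(-1)^2 + 1*(-2)^2 + 6*(-1) + 4*(-2) + 5 = -2
Hessian is diagonal with entries 6, 2 > 0, so this is a minimum.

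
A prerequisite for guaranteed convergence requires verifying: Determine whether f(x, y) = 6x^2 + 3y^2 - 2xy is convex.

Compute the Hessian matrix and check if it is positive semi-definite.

f(x,y) = 6x^2 + 3y^2 - 2xy
Hessian H = [[12, -2], [-2, 6]]
trace(H) = 18, det(H) = 68
Eigenvalues: (18 +/- sqrt(52)) / 2 = 12.61, 5.394
Since both eigenvalues > 0, f is convex.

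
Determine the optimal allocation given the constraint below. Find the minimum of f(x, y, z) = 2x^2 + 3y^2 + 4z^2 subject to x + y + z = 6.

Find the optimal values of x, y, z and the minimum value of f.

Using Lagrange multipliers on f = 2x^2 + 3y^2 + 4z^2 with constraint x + y + z = 6:
Conditions: 2*2*x = lambda, 2*3*y = lambda, 2*4*z = lambda
So x = lambda/4, y = lambda/6, z = lambda/8
Substituting into constraint: lambda * (13/24) = 6
lambda = 144/13
x = 36/13, y = 24/13, z = 18/13
Minimum value = 432/13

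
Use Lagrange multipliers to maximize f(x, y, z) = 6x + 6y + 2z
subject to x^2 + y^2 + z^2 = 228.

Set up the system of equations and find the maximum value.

Lagrange conditions: 6 = 2*lambda*x, 6 = 2*lambda*y, 2 = 2*lambda*z
So x:6 = y:6 = z:2, i.e. x = 6t, y = 6t, z = 2t
Constraint: t^2*(6^2 + 6^2 + 2^2) = 228
  t^2 * 76 = 228  =>  t = sqrt(3)
Maximum = 6*6t + 6*6t + 2*2t = 76*sqrt(3) = sqrt(17328)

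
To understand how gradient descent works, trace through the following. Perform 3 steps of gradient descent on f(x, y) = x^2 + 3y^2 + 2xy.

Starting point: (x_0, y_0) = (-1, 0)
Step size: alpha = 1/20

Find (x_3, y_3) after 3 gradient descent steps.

f(x,y) = x^2 + 3y^2 + 2xy
grad_x = 2x + 2y, grad_y = 6y + 2x
Step 1: grad = (-2, -2), (-9/10, 1/10)
Step 2: grad = (-8/5, -6/5), (-41/50, 4/25)
Step 3: grad = (-33/25, -17/25), (-377/500, 97/500)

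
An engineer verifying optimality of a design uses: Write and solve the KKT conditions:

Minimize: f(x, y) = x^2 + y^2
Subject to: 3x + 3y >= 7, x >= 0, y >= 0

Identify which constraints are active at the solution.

KKT conditions for min x^2 + y^2 s.t. 3x + 3y >= 7, x >= 0, y >= 0:
Stationarity: 2x = mu*3 + mu_x, 2y = mu*3 + mu_y, with mu, mu_x, mu_y >= 0
Complementary slackness: mu*(3x + 3y - 7) = 0, mu_x*x = 0, mu_y*y = 0
(0, 0) is infeasible (3*0 + 3*0 < 7), so if mu = 0 stationarity would force x = mu_x/2 >= 0, y = mu_y/2 >= 0 with mu_x*x = mu_y*y = 0, i.e. x = y = 0: contradiction. Hence mu > 0 and 3x + 3y = 7 is active.
Try x > 0, y > 0 (so mu_x = mu_y = 0): x = 3*mu/2, y = 3*mu/2
Substitute: 3*(3*mu/2) + 3*(3*mu/2) = 7
  mu*18/2 = 7 => mu = 7/9
x* = 7/6 > 0, y* = 7/6 > 0, consistent with mu_x = mu_y = 0.
f is convex and the constraints are linear, so this KKT point is the global minimum.
f* = 49/18
Active constraints: 3x + 3y >= 7 (holds with equality, mu = 7/9 > 0); x >= 0 and y >= 0 are inactive (mu_x = mu_y = 0).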